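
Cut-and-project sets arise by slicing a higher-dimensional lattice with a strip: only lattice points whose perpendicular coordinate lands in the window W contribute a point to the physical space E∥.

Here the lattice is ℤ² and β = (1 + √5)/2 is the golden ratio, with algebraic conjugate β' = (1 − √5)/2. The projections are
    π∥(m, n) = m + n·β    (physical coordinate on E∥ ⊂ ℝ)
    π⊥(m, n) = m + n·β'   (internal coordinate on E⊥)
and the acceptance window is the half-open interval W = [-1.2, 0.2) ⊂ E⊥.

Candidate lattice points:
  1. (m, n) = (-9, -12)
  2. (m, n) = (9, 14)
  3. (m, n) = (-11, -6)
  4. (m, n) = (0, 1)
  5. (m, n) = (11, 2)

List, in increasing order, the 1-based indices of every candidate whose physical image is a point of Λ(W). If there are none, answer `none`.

4

Compute β' = (1−√5)/2 = -0.61803, so π⊥(m,n) = m -0.61803·n.
#1 (-9,-12): internal coord -9 + (-12)·β' = -1.58359; -1.58359 ∉ [-1.2, 0.2) → out
#2 (9,14): internal coord 9 + (14)·β' = +0.34752; +0.34752 ∉ [-1.2, 0.2) → out
#3 (-11,-6): internal coord -11 + (-6)·β' = -7.29180; -7.29180 ∉ [-1.2, 0.2) → out
#4 (0,1): internal coord 0 + (1)·β' = -0.61803; -0.61803 ∈ [-1.2, 0.2) → IN Λ
#5 (11,2): internal coord 11 + (2)·β' = +9.76393; +9.76393 ∉ [-1.2, 0.2) → out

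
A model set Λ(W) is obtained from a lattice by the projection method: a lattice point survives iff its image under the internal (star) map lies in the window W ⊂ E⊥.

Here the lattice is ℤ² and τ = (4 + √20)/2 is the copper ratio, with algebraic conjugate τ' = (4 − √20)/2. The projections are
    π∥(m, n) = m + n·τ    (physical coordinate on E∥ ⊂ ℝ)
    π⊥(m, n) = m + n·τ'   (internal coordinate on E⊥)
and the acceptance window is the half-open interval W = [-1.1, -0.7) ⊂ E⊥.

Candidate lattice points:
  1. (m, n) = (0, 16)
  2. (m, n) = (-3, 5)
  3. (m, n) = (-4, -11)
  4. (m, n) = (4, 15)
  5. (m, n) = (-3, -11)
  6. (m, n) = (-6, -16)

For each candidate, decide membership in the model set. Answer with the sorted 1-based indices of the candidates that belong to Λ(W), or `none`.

Numerically τ ≈ 4.236068 and τ' = −1/τ ≈ -0.236068.
candidate 1: (m,n)=(0,16) → π∥ = 0+16·τ ≈ 67.777088, π⊥ = 0+16·τ' ≈ -3.777088 ∉ [-1.1, -0.7) ⇒ out
candidate 2: (m,n)=(-3,5) → π∥ = -3+5·τ ≈ 18.180340, π⊥ = -3+5·τ' ≈ -4.180340 ∉ [-1.1, -0.7) ⇒ out
candidate 3: (m,n)=(-4,-11) → π∥ = -4-11·τ ≈ -50.596748, π⊥ = -4-11·τ' ≈ -1.403252 ∉ [-1.1, -0.7) ⇒ out
candidate 4: (m,n)=(4,15) → π∥ = 4+15·τ ≈ 67.541020, π⊥ = 4+15·τ' ≈ 0.458980 ∉ [-1.1, -0.7) ⇒ out
candidate 5: (m,n)=(-3,-11) → π∥ = -3-11·τ ≈ -49.596748, π⊥ = -3-11·τ' ≈ -0.403252 ∉ [-1.1, -0.7) ⇒ out
candidate 6: (m,n)=(-6,-16) → π∥ = -6-16·τ ≈ -73.777088, π⊥ = -6-16·τ' ≈ -2.222912 ∉ [-1.1, -0.7) ⇒ out

none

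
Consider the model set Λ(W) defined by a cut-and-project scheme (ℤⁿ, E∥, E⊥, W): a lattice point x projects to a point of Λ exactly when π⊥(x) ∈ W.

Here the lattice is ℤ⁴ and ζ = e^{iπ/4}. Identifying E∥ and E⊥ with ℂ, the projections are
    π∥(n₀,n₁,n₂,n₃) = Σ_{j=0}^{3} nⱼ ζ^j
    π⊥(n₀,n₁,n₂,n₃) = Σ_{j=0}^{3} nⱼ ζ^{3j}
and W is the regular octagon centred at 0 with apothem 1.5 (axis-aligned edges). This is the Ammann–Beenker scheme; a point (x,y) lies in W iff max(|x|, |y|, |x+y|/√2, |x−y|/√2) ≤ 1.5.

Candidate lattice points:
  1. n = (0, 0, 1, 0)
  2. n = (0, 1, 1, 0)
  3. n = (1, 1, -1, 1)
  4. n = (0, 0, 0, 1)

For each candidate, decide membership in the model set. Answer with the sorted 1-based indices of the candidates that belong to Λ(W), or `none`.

1, 2, 4

Internal map: ζ^{3j} for j=0..3 gives (1,0), (−√2/2,√2/2), (0,−1), (√2/2,√2/2).
candidate 1: n = (0, 0, 1, 0) → π⊥ ≈ (+0.000000, -1.000000); max(|x|,|y|,|x±y|/√2) = 1.000000 ≤ 1.5 ⇒ ∈ W
candidate 2: n = (0, 1, 1, 0) → π⊥ ≈ (-0.707107, -0.292893); max(|x|,|y|,|x±y|/√2) = 0.707107 ≤ 1.5 ⇒ ∈ W
candidate 3: n = (1, 1, -1, 1) → π⊥ ≈ (+1.000000, +2.414214); max(|x|,|y|,|x±y|/√2) = 2.414214 > 1.5 ⇒ ∉ W
candidate 4: n = (0, 0, 0, 1) → π⊥ ≈ (+0.707107, +0.707107); max(|x|,|y|,|x±y|/√2) = 1.000000 ≤ 1.5 ⇒ ∈ W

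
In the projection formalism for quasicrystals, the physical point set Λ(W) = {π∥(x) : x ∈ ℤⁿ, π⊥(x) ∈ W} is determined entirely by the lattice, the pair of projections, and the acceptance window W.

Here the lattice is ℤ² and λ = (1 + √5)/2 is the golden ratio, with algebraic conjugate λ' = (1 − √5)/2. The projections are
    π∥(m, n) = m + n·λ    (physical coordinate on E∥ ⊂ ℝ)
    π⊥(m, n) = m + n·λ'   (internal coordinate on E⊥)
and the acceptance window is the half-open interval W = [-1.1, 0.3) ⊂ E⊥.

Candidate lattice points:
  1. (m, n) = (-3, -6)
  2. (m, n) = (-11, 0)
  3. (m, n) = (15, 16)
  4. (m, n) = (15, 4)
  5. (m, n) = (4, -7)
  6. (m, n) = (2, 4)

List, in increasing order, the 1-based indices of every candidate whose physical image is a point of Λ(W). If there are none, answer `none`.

Numerically λ ≈ 1.6180 and λ' = −1/λ ≈ -0.6180.
candidate 1: (m,n)=(-3,-6) → π∥ = -3-6·λ ≈ -12.7082, π⊥ = -3-6·λ' ≈ 0.7082 ∉ [-1.1, 0.3) ⇒ out
candidate 2: (m,n)=(-11,0) → π∥ = -11+0·λ ≈ -11.0000, π⊥ = -11+0·λ' ≈ -11.0000 ∉ [-1.1, 0.3) ⇒ out
candidate 3: (m,n)=(15,16) → π∥ = 15+16·λ ≈ 40.8885, π⊥ = 15+16·λ' ≈ 5.1115 ∉ [-1.1, 0.3) ⇒ out
candidate 4: (m,n)=(15,4) → π∥ = 15+4·λ ≈ 21.4721, π⊥ = 15+4·λ' ≈ 12.5279 ∉ [-1.1, 0.3) ⇒ out
candidate 5: (m,n)=(4,-7) → π∥ = 4-7·λ ≈ -7.3262, π⊥ = 4-7·λ' ≈ 8.3262 ∉ [-1.1, 0.3) ⇒ out
candidate 6: (m,n)=(2,4) → π∥ = 2+4·λ ≈ 8.4721, π⊥ = 2+4·λ' ≈ -0.4721 ∈ [-1.1, 0.3) ⇒ IN Λ

6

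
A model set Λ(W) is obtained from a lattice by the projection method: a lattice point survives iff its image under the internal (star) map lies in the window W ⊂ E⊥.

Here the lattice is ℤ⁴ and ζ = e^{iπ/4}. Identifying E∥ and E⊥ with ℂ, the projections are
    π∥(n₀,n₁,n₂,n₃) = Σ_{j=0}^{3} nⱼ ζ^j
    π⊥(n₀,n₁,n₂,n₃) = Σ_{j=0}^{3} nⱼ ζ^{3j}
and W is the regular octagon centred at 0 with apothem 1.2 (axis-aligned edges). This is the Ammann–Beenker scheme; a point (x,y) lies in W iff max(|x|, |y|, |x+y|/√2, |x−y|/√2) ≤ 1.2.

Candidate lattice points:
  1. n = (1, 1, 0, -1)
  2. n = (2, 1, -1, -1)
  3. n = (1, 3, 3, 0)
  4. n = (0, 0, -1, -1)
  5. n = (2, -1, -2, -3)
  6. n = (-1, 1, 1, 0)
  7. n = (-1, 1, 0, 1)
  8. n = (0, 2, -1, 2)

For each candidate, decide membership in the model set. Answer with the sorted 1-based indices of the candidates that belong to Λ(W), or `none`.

Internal map: ζ^{3j} for j=0..3 gives (1,0), (−√2/2,√2/2), (0,−1), (√2/2,√2/2).
candidate 1: n = (1, 1, 0, -1) → π⊥ ≈ (-0.41421, +0.00000); max(|x|,|y|,|x±y|/√2) = 0.41421 ≤ 1.2 ⇒ ∈ W
candidate 2: n = (2, 1, -1, -1) → π⊥ ≈ (+0.58579, +1.00000); max(|x|,|y|,|x±y|/√2) = 1.12132 ≤ 1.2 ⇒ ∈ W
candidate 3: n = (1, 3, 3, 0) → π⊥ ≈ (-1.12132, -0.87868); max(|x|,|y|,|x±y|/√2) = 1.41421 > 1.2 ⇒ ∉ W
candidate 4: n = (0, 0, -1, -1) → π⊥ ≈ (-0.70711, +0.29289); max(|x|,|y|,|x±y|/√2) = 0.70711 ≤ 1.2 ⇒ ∈ W
candidate 5: n = (2, -1, -2, -3) → π⊥ ≈ (+0.58579, -0.82843); max(|x|,|y|,|x±y|/√2) = 1.00000 ≤ 1.2 ⇒ ∈ W
candidate 6: n = (-1, 1, 1, 0) → π⊥ ≈ (-1.70711, -0.29289); max(|x|,|y|,|x±y|/√2) = 1.70711 > 1.2 ⇒ ∉ W
candidate 7: n = (-1, 1, 0, 1) → π⊥ ≈ (-1.00000, +1.41421); max(|x|,|y|,|x±y|/√2) = 1.70711 > 1.2 ⇒ ∉ W
candidate 8: n = (0, 2, -1, 2) → π⊥ ≈ (+0.00000, +3.82843); max(|x|,|y|,|x±y|/√2) = 3.82843 > 1.2 ⇒ ∉ W

1, 2, 4, 5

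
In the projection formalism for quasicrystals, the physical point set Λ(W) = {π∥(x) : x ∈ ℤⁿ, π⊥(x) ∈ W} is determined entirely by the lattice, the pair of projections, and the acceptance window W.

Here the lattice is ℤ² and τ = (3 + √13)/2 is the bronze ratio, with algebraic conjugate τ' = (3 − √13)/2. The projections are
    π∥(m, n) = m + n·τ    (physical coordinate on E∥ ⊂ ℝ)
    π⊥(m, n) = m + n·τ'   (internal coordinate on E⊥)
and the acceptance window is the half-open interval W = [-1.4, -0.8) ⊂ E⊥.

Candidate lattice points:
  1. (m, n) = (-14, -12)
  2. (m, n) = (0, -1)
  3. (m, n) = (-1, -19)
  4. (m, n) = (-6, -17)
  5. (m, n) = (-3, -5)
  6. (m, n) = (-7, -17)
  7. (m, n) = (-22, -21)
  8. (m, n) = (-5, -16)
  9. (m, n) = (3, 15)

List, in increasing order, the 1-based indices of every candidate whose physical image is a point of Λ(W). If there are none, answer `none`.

τ' = (3−√13)/2 ≈ -0.302776.
candidate 1: (m,n)=(-14,-12) → π∥ = -14-12·τ ≈ -53.633308, π⊥ = -14-12·τ' ≈ -10.366692 ∉ [-1.4, -0.8) ⇒ out
candidate 2: (m,n)=(0,-1) → π∥ = 0-1·τ ≈ -3.302776, π⊥ = 0-1·τ' ≈ 0.302776 ∉ [-1.4, -0.8) ⇒ out
candidate 3: (m,n)=(-1,-19) → π∥ = -1-19·τ ≈ -63.752737, π⊥ = -1-19·τ' ≈ 4.752737 ∉ [-1.4, -0.8) ⇒ out
candidate 4: (m,n)=(-6,-17) → π∥ = -6-17·τ ≈ -62.147186, π⊥ = -6-17·τ' ≈ -0.852814 ∈ [-1.4, -0.8) ⇒ IN Λ
candidate 5: (m,n)=(-3,-5) → π∥ = -3-5·τ ≈ -19.513878, π⊥ = -3-5·τ' ≈ -1.486122 ∉ [-1.4, -0.8) ⇒ out
candidate 6: (m,n)=(-7,-17) → π∥ = -7-17·τ ≈ -63.147186, π⊥ = -7-17·τ' ≈ -1.852814 ∉ [-1.4, -0.8) ⇒ out
candidate 7: (m,n)=(-22,-21) → π∥ = -22-21·τ ≈ -91.358288, π⊥ = -22-21·τ' ≈ -15.641712 ∉ [-1.4, -0.8) ⇒ out
candidate 8: (m,n)=(-5,-16) → π∥ = -5-16·τ ≈ -57.844410, π⊥ = -5-16·τ' ≈ -0.155590 ∉ [-1.4, -0.8) ⇒ out
candidate 9: (m,n)=(3,15) → π∥ = 3+15·τ ≈ 52.541635, π⊥ = 3+15·τ' ≈ -1.541635 ∉ [-1.4, -0.8) ⇒ out

4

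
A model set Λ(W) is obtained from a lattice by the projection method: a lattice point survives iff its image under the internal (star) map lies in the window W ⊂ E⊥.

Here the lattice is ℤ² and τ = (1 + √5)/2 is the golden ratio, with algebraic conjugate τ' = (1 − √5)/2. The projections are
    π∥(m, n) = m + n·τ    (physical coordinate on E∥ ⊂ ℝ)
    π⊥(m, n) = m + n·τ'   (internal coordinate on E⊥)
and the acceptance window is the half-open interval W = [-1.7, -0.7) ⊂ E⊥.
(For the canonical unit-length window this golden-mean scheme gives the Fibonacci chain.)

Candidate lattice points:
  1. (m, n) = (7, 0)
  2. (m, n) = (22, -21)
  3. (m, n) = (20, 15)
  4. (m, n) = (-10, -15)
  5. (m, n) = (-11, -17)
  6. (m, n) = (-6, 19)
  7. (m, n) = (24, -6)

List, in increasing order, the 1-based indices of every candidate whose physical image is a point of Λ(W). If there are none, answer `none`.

4

Numerically τ ≈ 1.61803 and τ' = −1/τ ≈ -0.61803.
#1 (7,0): internal coord 7 + (0)·τ' = +7.00000; +7.00000 ∉ [-1.7, -0.7) → out
#2 (22,-21): internal coord 22 + (-21)·τ' = +34.97871; +34.97871 ∉ [-1.7, -0.7) → out
#3 (20,15): internal coord 20 + (15)·τ' = +10.72949; +10.72949 ∉ [-1.7, -0.7) → out
#4 (-10,-15): internal coord -10 + (-15)·τ' = -0.72949; -0.72949 ∈ [-1.7, -0.7) → IN Λ
#5 (-11,-17): internal coord -11 + (-17)·τ' = -0.49342; -0.49342 ∉ [-1.7, -0.7) → out
#6 (-6,19): internal coord -6 + (19)·τ' = -17.74265; -17.74265 ∉ [-1.7, -0.7) → out
#7 (24,-6): internal coord 24 + (-6)·τ' = +27.70820; +27.70820 ∉ [-1.7, -0.7) → out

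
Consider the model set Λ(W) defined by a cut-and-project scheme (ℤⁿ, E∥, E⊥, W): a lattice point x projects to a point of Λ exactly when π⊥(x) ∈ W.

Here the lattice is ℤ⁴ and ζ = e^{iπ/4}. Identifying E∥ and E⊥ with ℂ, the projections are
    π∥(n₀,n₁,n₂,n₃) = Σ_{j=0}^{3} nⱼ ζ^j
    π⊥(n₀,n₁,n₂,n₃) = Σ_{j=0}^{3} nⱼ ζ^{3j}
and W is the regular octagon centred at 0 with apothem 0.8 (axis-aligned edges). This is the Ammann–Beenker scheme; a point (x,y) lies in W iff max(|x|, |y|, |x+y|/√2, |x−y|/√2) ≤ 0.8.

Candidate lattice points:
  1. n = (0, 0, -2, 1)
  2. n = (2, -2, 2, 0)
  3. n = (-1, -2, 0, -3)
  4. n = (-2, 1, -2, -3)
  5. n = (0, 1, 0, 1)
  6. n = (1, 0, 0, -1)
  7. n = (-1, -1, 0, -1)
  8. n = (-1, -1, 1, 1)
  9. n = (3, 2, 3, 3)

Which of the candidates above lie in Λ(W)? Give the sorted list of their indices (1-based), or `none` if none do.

6

Internal map: ζ^{3j} for j=0..3 gives (1,0), (−√2/2,√2/2), (0,−1), (√2/2,√2/2).
candidate 1: n = (0, 0, -2, 1) → π⊥ ≈ (+0.70711, +2.70711); max(|x|,|y|,|x±y|/√2) = 2.70711 > 0.8 ⇒ ∉ W
candidate 2: n = (2, -2, 2, 0) → π⊥ ≈ (+3.41421, -3.41421); max(|x|,|y|,|x±y|/√2) = 4.82843 > 0.8 ⇒ ∉ W
candidate 3: n = (-1, -2, 0, -3) → π⊥ ≈ (-1.70711, -3.53553); max(|x|,|y|,|x±y|/√2) = 3.70711 > 0.8 ⇒ ∉ W
candidate 4: n = (-2, 1, -2, -3) → π⊥ ≈ (-4.82843, +0.58579); max(|x|,|y|,|x±y|/√2) = 4.82843 > 0.8 ⇒ ∉ W
candidate 5: n = (0, 1, 0, 1) → π⊥ ≈ (+0.00000, +1.41421); max(|x|,|y|,|x±y|/√2) = 1.41421 > 0.8 ⇒ ∉ W
candidate 6: n = (1, 0, 0, -1) → π⊥ ≈ (+0.29289, -0.70711); max(|x|,|y|,|x±y|/√2) = 0.70711 ≤ 0.8 ⇒ ∈ W
candidate 7: n = (-1, -1, 0, -1) → π⊥ ≈ (-1.00000, -1.41421); max(|x|,|y|,|x±y|/√2) = 1.70711 > 0.8 ⇒ ∉ W
candidate 8: n = (-1, -1, 1, 1) → π⊥ ≈ (+0.41421, -1.00000); max(|x|,|y|,|x±y|/√2) = 1.00000 > 0.8 ⇒ ∉ W
candidate 9: n = (3, 2, 3, 3) → π⊥ ≈ (+3.70711, +0.53553); max(|x|,|y|,|x±y|/√2) = 3.70711 > 0.8 ⇒ ∉ W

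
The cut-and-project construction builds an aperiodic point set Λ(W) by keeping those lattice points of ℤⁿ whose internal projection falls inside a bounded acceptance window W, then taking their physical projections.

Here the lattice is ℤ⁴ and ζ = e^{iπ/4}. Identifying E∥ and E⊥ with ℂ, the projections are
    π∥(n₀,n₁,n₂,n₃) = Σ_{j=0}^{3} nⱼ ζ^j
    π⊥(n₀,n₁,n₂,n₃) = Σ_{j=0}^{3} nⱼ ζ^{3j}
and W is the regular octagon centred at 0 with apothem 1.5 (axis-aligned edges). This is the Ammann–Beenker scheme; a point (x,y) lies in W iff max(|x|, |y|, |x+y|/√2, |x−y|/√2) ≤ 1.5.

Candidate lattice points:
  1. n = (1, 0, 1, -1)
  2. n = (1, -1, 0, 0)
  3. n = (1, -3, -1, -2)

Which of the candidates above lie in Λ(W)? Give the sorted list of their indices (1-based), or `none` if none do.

π⊥(n) = n₀ + n₁ζ³ + n₂ζ⁶ + n₃ζ⁹ where ζ = e^{iπ/4}.
candidate 1: n = (1, 0, 1, -1) → π⊥ ≈ (+0.292893, -1.707107); max(|x|,|y|,|x±y|/√2) = 1.707107 > 1.5 ⇒ ∉ W
candidate 2: n = (1, -1, 0, 0) → π⊥ ≈ (+1.707107, -0.707107); max(|x|,|y|,|x±y|/√2) = 1.707107 > 1.5 ⇒ ∉ W
candidate 3: n = (1, -3, -1, -2) → π⊥ ≈ (+1.707107, -2.535534); max(|x|,|y|,|x±y|/√2) = 3.000000 > 1.5 ⇒ ∉ W

none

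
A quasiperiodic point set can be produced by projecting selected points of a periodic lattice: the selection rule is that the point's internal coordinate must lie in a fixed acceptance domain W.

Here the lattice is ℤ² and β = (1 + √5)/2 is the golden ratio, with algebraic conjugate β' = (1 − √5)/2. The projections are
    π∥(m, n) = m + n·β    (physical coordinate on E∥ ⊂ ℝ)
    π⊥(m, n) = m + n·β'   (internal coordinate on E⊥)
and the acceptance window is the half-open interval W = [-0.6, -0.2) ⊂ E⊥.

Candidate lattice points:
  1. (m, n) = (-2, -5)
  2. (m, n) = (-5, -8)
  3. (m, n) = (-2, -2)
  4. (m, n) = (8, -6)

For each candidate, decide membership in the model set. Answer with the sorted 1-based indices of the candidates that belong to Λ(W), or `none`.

none

β' = (1−√5)/2 ≈ -0.618034.
[1] lift (-2,-5): star map gives 1.090170; window check -0.6 ≤ 1.090170 < -0.2 is false → out
[2] lift (-5,-8): star map gives -0.055728; window check -0.6 ≤ -0.055728 < -0.2 is false → out
[3] lift (-2,-2): star map gives -0.763932; window check -0.6 ≤ -0.763932 < -0.2 is false → out
[4] lift (8,-6): star map gives 11.708204; window check -0.6 ≤ 11.708204 < -0.2 is false → out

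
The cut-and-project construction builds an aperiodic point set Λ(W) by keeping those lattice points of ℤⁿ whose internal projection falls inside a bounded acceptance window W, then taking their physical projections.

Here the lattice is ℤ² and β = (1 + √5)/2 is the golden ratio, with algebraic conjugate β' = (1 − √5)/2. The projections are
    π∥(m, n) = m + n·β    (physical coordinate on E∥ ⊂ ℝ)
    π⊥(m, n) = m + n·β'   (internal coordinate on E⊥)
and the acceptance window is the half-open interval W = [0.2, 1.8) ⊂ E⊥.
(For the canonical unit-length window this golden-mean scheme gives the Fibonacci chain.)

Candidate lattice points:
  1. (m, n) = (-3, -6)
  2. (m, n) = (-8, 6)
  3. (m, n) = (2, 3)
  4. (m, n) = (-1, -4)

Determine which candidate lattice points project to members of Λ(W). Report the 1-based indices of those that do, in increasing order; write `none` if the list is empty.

1, 4

Numerically β ≈ 1.61803 and β' = −1/β ≈ -0.61803.
candidate 1: (m,n)=(-3,-6) → π∥ = -3-6·β ≈ -12.70820, π⊥ = -3-6·β' ≈ 0.70820 ∈ [0.2, 1.8) ⇒ IN Λ
candidate 2: (m,n)=(-8,6) → π∥ = -8+6·β ≈ 1.70820, π⊥ = -8+6·β' ≈ -11.70820 ∉ [0.2, 1.8) ⇒ out
candidate 3: (m,n)=(2,3) → π∥ = 2+3·β ≈ 6.85410, π⊥ = 2+3·β' ≈ 0.14590 ∉ [0.2, 1.8) ⇒ out
candidate 4: (m,n)=(-1,-4) → π∥ = -1-4·β ≈ -7.47214, π⊥ = -1-4·β' ≈ 1.47214 ∈ [0.2, 1.8) ⇒ IN Λ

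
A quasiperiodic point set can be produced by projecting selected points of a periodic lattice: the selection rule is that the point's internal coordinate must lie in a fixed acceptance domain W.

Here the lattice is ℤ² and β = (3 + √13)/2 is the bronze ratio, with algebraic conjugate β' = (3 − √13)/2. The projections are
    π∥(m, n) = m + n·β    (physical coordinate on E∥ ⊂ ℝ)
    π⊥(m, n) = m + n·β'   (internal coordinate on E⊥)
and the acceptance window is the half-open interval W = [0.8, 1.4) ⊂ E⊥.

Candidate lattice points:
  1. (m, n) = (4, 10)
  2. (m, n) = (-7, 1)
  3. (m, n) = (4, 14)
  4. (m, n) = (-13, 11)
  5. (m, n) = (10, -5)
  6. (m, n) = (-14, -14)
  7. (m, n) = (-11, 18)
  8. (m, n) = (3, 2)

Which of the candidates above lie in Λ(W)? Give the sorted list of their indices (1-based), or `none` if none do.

1

β' = (3−√13)/2 ≈ -0.302776.
[1] lift (4,10): star map gives 0.972244; window check 0.8 ≤ 0.972244 < 1.4 is true → IN Λ
[2] lift (-7,1): star map gives -7.302776; window check 0.8 ≤ -7.302776 < 1.4 is false → out
[3] lift (4,14): star map gives -0.238859; window check 0.8 ≤ -0.238859 < 1.4 is false → out
[4] lift (-13,11): star map gives -16.330532; window check 0.8 ≤ -16.330532 < 1.4 is false → out
[5] lift (10,-5): star map gives 11.513878; window check 0.8 ≤ 11.513878 < 1.4 is false → out
[6] lift (-14,-14): star map gives -9.761141; window check 0.8 ≤ -9.761141 < 1.4 is false → out
[7] lift (-11,18): star map gives -16.449961; window check 0.8 ≤ -16.449961 < 1.4 is false → out
[8] lift (3,2): star map gives 2.394449; window check 0.8 ≤ 2.394449 < 1.4 is false → out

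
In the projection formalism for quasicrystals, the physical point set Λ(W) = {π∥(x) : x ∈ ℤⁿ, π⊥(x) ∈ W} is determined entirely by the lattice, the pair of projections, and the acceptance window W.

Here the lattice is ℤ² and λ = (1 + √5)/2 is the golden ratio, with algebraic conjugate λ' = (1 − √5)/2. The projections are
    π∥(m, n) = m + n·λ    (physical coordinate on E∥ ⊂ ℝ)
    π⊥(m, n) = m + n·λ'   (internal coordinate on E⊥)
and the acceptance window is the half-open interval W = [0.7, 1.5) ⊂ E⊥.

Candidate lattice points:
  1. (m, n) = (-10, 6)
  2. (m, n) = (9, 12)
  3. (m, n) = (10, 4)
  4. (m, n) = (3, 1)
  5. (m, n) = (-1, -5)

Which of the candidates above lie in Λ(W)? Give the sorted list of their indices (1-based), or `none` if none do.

λ' = (1−√5)/2 ≈ -0.618034.
[1] lift (-10,6): star map gives -13.708204; window check 0.7 ≤ -13.708204 < 1.5 is false → out
[2] lift (9,12): star map gives 1.583592; window check 0.7 ≤ 1.583592 < 1.5 is false → out
[3] lift (10,4): star map gives 7.527864; window check 0.7 ≤ 7.527864 < 1.5 is false → out
[4] lift (3,1): star map gives 2.381966; window check 0.7 ≤ 2.381966 < 1.5 is false → out
[5] lift (-1,-5): star map gives 2.090170; window check 0.7 ≤ 2.090170 < 1.5 is false → out

none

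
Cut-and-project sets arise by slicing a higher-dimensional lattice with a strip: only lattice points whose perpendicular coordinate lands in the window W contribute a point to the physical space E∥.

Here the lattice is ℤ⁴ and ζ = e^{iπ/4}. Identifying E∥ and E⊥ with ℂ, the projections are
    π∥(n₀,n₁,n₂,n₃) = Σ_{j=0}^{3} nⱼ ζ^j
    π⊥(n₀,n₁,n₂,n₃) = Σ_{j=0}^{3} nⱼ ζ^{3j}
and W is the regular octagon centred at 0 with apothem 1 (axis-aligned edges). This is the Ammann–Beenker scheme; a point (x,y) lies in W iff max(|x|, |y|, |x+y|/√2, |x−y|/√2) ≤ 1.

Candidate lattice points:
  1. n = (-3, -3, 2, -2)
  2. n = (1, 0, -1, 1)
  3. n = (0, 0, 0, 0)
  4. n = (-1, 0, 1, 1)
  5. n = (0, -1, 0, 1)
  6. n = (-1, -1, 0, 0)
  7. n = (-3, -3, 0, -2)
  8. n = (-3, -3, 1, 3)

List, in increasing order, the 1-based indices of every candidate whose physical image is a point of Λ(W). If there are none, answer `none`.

3, 4, 6

π⊥(n) = n₀ + n₁ζ³ + n₂ζ⁶ + n₃ζ⁹ where ζ = e^{iπ/4}.
candidate 1: n = (-3, -3, 2, -2) → π⊥ ≈ (-2.2929, -5.5355); max(|x|,|y|,|x±y|/√2) = 5.5355 > 1 ⇒ ∉ W
candidate 2: n = (1, 0, -1, 1) → π⊥ ≈ (+1.7071, +1.7071); max(|x|,|y|,|x±y|/√2) = 2.4142 > 1 ⇒ ∉ W
candidate 3: n = (0, 0, 0, 0) → π⊥ ≈ (+0.0000, +0.0000); max(|x|,|y|,|x±y|/√2) = 0.0000 ≤ 1 ⇒ ∈ W
candidate 4: n = (-1, 0, 1, 1) → π⊥ ≈ (-0.2929, -0.2929); max(|x|,|y|,|x±y|/√2) = 0.4142 ≤ 1 ⇒ ∈ W
candidate 5: n = (0, -1, 0, 1) → π⊥ ≈ (+1.4142, +0.0000); max(|x|,|y|,|x±y|/√2) = 1.4142 > 1 ⇒ ∉ W
candidate 6: n = (-1, -1, 0, 0) → π⊥ ≈ (-0.2929, -0.7071); max(|x|,|y|,|x±y|/√2) = 0.7071 ≤ 1 ⇒ ∈ W
candidate 7: n = (-3, -3, 0, -2) → π⊥ ≈ (-2.2929, -3.5355); max(|x|,|y|,|x±y|/√2) = 4.1213 > 1 ⇒ ∉ W
candidate 8: n = (-3, -3, 1, 3) → π⊥ ≈ (+1.2426, -1.0000); max(|x|,|y|,|x±y|/√2) = 1.5858 > 1 ⇒ ∉ W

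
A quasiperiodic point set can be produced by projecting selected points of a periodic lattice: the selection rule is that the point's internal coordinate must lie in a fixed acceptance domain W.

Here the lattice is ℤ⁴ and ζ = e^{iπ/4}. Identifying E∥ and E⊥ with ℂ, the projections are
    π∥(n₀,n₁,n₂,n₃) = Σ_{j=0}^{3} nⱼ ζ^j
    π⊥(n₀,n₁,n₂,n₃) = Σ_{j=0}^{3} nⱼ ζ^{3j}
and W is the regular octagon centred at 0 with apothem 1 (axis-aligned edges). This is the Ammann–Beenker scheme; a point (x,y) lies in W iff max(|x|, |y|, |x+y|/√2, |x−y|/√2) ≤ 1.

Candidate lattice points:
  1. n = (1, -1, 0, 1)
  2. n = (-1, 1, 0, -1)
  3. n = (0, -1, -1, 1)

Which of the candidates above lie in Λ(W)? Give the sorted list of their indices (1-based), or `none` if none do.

none

Internal map: ζ^{3j} for j=0..3 gives (1,0), (−√2/2,√2/2), (0,−1), (√2/2,√2/2).
#1 (1, -1, 0, 1): internal (2.4142, 0.0000); octagon support 2.4142 vs apothem 1 → ∉ W
#2 (-1, 1, 0, -1): internal (-2.4142, 0.0000); octagon support 2.4142 vs apothem 1 → ∉ W
#3 (0, -1, -1, 1): internal (1.4142, 1.0000); octagon support 1.7071 vs apothem 1 → ∉ W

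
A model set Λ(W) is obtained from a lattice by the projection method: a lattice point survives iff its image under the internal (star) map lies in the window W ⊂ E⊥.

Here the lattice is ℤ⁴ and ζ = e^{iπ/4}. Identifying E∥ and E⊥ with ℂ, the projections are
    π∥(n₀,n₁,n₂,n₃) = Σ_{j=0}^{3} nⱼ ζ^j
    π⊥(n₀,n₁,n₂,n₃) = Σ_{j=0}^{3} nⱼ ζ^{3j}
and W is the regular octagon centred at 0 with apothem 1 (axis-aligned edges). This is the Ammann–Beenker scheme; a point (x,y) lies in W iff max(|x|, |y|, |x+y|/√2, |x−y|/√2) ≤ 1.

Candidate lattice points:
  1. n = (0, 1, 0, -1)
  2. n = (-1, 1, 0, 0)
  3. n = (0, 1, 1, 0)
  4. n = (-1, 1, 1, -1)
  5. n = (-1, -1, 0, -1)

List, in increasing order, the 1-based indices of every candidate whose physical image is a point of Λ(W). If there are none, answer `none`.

With ζ = e^{iπ/4} the internal vectors are ζ^0,ζ^3,ζ^6,ζ^9.
#1 (0, 1, 0, -1): internal (-1.4142, 0.0000); octagon support 1.4142 vs apothem 1 → ∉ W
#2 (-1, 1, 0, 0): internal (-1.7071, 0.7071); octagon support 1.7071 vs apothem 1 → ∉ W
#3 (0, 1, 1, 0): internal (-0.7071, -0.2929); octagon support 0.7071 vs apothem 1 → ∈ W
#4 (-1, 1, 1, -1): internal (-2.4142, -1.0000); octagon support 2.4142 vs apothem 1 → ∉ W
#5 (-1, -1, 0, -1): internal (-1.0000, -1.4142); octagon support 1.7071 vs apothem 1 → ∉ W

3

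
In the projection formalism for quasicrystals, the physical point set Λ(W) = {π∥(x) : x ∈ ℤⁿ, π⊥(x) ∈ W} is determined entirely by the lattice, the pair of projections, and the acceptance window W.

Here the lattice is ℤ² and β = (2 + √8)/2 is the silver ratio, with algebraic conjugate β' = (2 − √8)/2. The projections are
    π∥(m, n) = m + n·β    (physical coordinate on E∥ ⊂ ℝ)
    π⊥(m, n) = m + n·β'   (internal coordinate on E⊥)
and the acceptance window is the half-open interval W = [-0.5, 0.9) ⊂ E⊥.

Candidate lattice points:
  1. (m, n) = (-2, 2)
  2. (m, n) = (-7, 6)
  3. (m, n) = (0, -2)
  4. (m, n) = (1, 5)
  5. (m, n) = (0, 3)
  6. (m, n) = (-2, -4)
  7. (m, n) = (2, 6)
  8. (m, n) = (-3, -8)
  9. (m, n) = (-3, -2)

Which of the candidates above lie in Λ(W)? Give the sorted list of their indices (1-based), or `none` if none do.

3, 6, 7, 8

Numerically β ≈ 2.4142 and β' = −1/β ≈ -0.4142.
[1] lift (-2,2): star map gives -2.8284; window check -0.5 ≤ -2.8284 < 0.9 is false → out
[2] lift (-7,6): star map gives -9.4853; window check -0.5 ≤ -9.4853 < 0.9 is false → out
[3] lift (0,-2): star map gives 0.8284; window check -0.5 ≤ 0.8284 < 0.9 is true → IN Λ
[4] lift (1,5): star map gives -1.0711; window check -0.5 ≤ -1.0711 < 0.9 is false → out
[5] lift (0,3): star map gives -1.2426; window check -0.5 ≤ -1.2426 < 0.9 is false → out
[6] lift (-2,-4): star map gives -0.3431; window check -0.5 ≤ -0.3431 < 0.9 is true → IN Λ
[7] lift (2,6): star map gives -0.4853; window check -0.5 ≤ -0.4853 < 0.9 is true → IN Λ
[8] lift (-3,-8): star map gives 0.3137; window check -0.5 ≤ 0.3137 < 0.9 is true → IN Λ
[9] lift (-3,-2): star map gives -2.1716; window check -0.5 ≤ -2.1716 < 0.9 is false → out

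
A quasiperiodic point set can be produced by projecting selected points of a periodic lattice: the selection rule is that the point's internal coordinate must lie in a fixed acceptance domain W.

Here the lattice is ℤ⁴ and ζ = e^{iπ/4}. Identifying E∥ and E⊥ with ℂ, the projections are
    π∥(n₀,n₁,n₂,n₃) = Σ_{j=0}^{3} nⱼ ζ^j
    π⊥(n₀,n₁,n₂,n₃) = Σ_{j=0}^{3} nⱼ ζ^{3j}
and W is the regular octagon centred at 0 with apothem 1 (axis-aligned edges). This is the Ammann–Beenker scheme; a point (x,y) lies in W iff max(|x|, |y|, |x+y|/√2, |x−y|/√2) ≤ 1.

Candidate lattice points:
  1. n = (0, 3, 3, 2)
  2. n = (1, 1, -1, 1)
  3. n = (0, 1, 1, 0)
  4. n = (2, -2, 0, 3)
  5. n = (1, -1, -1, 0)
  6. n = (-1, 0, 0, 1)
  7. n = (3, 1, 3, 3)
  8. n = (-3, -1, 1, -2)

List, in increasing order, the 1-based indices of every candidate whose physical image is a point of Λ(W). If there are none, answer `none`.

1, 3, 6

Internal map: ζ^{3j} for j=0..3 gives (1,0), (−√2/2,√2/2), (0,−1), (√2/2,√2/2).
candidate 1: n = (0, 3, 3, 2) → π⊥ ≈ (-0.707107, +0.535534); max(|x|,|y|,|x±y|/√2) = 0.878680 ≤ 1 ⇒ ∈ W
candidate 2: n = (1, 1, -1, 1) → π⊥ ≈ (+1.000000, +2.414214); max(|x|,|y|,|x±y|/√2) = 2.414214 > 1 ⇒ ∉ W
candidate 3: n = (0, 1, 1, 0) → π⊥ ≈ (-0.707107, -0.292893); max(|x|,|y|,|x±y|/√2) = 0.707107 ≤ 1 ⇒ ∈ W
candidate 4: n = (2, -2, 0, 3) → π⊥ ≈ (+5.535534, +0.707107); max(|x|,|y|,|x±y|/√2) = 5.535534 > 1 ⇒ ∉ W
candidate 5: n = (1, -1, -1, 0) → π⊥ ≈ (+1.707107, +0.292893); max(|x|,|y|,|x±y|/√2) = 1.707107 > 1 ⇒ ∉ W
candidate 6: n = (-1, 0, 0, 1) → π⊥ ≈ (-0.292893, +0.707107); max(|x|,|y|,|x±y|/√2) = 0.707107 ≤ 1 ⇒ ∈ W
candidate 7: n = (3, 1, 3, 3) → π⊥ ≈ (+4.414214, -0.171573); max(|x|,|y|,|x±y|/√2) = 4.414214 > 1 ⇒ ∉ W
candidate 8: n = (-3, -1, 1, -2) → π⊥ ≈ (-3.707107, -3.121320); max(|x|,|y|,|x±y|/√2) = 4.828427 > 1 ⇒ ∉ W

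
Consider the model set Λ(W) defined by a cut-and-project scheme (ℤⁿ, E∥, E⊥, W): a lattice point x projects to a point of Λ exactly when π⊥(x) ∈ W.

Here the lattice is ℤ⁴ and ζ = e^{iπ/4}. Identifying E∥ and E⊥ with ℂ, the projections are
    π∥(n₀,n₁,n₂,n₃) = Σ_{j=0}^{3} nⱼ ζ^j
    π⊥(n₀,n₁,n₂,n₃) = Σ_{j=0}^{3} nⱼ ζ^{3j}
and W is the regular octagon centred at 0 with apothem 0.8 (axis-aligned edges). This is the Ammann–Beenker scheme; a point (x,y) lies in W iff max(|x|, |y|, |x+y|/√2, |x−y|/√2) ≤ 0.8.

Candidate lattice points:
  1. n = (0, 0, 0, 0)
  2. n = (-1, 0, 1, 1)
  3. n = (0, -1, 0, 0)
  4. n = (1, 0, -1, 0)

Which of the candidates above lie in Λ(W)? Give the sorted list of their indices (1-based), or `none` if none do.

1, 2

Internal map: ζ^{3j} for j=0..3 gives (1,0), (−√2/2,√2/2), (0,−1), (√2/2,√2/2).
#1 (0, 0, 0, 0): internal (0.0000, 0.0000); octagon support 0.0000 vs apothem 0.8 → ∈ W
#2 (-1, 0, 1, 1): internal (-0.2929, -0.2929); octagon support 0.4142 vs apothem 0.8 → ∈ W
#3 (0, -1, 0, 0): internal (0.7071, -0.7071); octagon support 1.0000 vs apothem 0.8 → ∉ W
#4 (1, 0, -1, 0): internal (1.0000, 1.0000); octagon support 1.4142 vs apothem 0.8 → ∉ W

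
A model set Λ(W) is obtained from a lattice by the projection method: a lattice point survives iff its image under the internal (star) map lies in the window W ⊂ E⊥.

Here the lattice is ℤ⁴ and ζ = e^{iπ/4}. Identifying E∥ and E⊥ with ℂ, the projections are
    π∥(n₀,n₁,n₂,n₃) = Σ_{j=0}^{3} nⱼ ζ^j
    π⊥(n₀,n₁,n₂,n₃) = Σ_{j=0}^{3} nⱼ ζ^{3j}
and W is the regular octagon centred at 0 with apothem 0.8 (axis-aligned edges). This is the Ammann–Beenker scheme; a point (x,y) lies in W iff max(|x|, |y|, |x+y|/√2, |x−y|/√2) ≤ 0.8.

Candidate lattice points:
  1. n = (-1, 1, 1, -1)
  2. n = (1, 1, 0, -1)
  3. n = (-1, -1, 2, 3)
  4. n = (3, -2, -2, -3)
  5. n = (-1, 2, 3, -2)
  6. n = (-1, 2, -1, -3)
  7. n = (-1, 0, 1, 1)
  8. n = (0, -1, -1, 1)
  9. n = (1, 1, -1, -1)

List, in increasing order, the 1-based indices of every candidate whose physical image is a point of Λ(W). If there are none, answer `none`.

2, 7

π⊥(n) = n₀ + n₁ζ³ + n₂ζ⁶ + n₃ζ⁹ where ζ = e^{iπ/4}.
candidate 1: n = (-1, 1, 1, -1) → π⊥ ≈ (-2.414214, -1.000000); max(|x|,|y|,|x±y|/√2) = 2.414214 > 0.8 ⇒ ∉ W
candidate 2: n = (1, 1, 0, -1) → π⊥ ≈ (-0.414214, +0.000000); max(|x|,|y|,|x±y|/√2) = 0.414214 ≤ 0.8 ⇒ ∈ W
candidate 3: n = (-1, -1, 2, 3) → π⊥ ≈ (+1.828427, -0.585786); max(|x|,|y|,|x±y|/√2) = 1.828427 > 0.8 ⇒ ∉ W
candidate 4: n = (3, -2, -2, -3) → π⊥ ≈ (+2.292893, -1.535534); max(|x|,|y|,|x±y|/√2) = 2.707107 > 0.8 ⇒ ∉ W
candidate 5: n = (-1, 2, 3, -2) → π⊥ ≈ (-3.828427, -3.000000); max(|x|,|y|,|x±y|/√2) = 4.828427 > 0.8 ⇒ ∉ W
candidate 6: n = (-1, 2, -1, -3) → π⊥ ≈ (-4.535534, +0.292893); max(|x|,|y|,|x±y|/√2) = 4.535534 > 0.8 ⇒ ∉ W
candidate 7: n = (-1, 0, 1, 1) → π⊥ ≈ (-0.292893, -0.292893); max(|x|,|y|,|x±y|/√2) = 0.414214 ≤ 0.8 ⇒ ∈ W
candidate 8: n = (0, -1, -1, 1) → π⊥ ≈ (+1.414214, +1.000000); max(|x|,|y|,|x±y|/√2) = 1.707107 > 0.8 ⇒ ∉ W
candidate 9: n = (1, 1, -1, -1) → π⊥ ≈ (-0.414214, +1.000000); max(|x|,|y|,|x±y|/√2) = 1.000000 > 0.8 ⇒ ∉ W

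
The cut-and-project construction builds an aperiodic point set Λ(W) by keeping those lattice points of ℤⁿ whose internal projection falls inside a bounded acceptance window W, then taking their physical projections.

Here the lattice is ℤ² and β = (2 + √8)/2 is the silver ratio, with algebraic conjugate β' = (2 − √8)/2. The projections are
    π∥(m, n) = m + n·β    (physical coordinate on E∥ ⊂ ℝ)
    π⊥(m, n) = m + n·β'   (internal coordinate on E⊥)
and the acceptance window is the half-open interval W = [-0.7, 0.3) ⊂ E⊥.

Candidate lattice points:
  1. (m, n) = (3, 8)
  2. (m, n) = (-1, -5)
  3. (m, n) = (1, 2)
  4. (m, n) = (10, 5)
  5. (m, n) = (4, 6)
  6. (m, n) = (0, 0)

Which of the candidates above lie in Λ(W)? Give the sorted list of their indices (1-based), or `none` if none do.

1, 3, 6

Compute β' = (2−√8)/2 = -0.41421, so π⊥(m,n) = m -0.41421·n.
#1 (3,8): internal coord 3 + (8)·β' = -0.31371; -0.31371 ∈ [-0.7, 0.3) → IN Λ
#2 (-1,-5): internal coord -1 + (-5)·β' = +1.07107; +1.07107 ∉ [-0.7, 0.3) → out
#3 (1,2): internal coord 1 + (2)·β' = +0.17157; +0.17157 ∈ [-0.7, 0.3) → IN Λ
#4 (10,5): internal coord 10 + (5)·β' = +7.92893; +7.92893 ∉ [-0.7, 0.3) → out
#5 (4,6): internal coord 4 + (6)·β' = +1.51472; +1.51472 ∉ [-0.7, 0.3) → out
#6 (0,0): internal coord 0 + (0)·β' = +0.00000; +0.00000 ∈ [-0.7, 0.3) → IN Λ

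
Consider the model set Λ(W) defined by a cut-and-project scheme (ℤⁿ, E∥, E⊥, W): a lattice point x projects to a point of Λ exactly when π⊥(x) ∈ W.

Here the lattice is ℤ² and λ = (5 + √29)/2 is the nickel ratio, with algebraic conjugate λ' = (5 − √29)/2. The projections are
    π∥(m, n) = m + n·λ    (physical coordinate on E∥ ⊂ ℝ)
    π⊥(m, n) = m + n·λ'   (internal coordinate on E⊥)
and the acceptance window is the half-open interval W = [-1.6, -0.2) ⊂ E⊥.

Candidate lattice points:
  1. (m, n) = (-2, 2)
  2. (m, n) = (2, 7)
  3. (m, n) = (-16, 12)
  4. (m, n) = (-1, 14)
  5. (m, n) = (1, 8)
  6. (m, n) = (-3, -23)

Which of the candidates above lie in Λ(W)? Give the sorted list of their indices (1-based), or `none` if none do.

5

λ' = (5−√29)/2 ≈ -0.192582.
candidate 1: (m,n)=(-2,2) → π∥ = -2+2·λ ≈ 8.385165, π⊥ = -2+2·λ' ≈ -2.385165 ∉ [-1.6, -0.2) ⇒ out
candidate 2: (m,n)=(2,7) → π∥ = 2+7·λ ≈ 38.348077, π⊥ = 2+7·λ' ≈ 0.651923 ∉ [-1.6, -0.2) ⇒ out
candidate 3: (m,n)=(-16,12) → π∥ = -16+12·λ ≈ 46.310989, π⊥ = -16+12·λ' ≈ -18.310989 ∉ [-1.6, -0.2) ⇒ out
candidate 4: (m,n)=(-1,14) → π∥ = -1+14·λ ≈ 71.696154, π⊥ = -1+14·λ' ≈ -3.696154 ∉ [-1.6, -0.2) ⇒ out
candidate 5: (m,n)=(1,8) → π∥ = 1+8·λ ≈ 42.540659, π⊥ = 1+8·λ' ≈ -0.540659 ∈ [-1.6, -0.2) ⇒ IN Λ
candidate 6: (m,n)=(-3,-23) → π∥ = -3-23·λ ≈ -122.429395, π⊥ = -3-23·λ' ≈ 1.429395 ∉ [-1.6, -0.2) ⇒ out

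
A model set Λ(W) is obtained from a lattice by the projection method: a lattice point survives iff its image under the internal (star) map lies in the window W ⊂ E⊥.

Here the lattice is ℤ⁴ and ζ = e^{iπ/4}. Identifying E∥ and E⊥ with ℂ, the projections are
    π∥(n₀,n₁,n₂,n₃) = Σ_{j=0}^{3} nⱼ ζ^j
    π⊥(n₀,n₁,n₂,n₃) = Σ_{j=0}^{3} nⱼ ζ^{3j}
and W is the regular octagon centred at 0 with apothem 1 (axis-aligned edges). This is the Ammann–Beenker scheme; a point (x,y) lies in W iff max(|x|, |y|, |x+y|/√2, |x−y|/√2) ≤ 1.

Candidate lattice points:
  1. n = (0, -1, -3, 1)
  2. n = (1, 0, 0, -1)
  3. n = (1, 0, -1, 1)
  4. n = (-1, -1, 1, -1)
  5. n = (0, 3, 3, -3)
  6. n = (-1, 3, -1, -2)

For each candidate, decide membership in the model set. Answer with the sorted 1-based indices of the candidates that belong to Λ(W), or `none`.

Internal map: ζ^{3j} for j=0..3 gives (1,0), (−√2/2,√2/2), (0,−1), (√2/2,√2/2).
candidate 1: n = (0, -1, -3, 1) → π⊥ ≈ (+1.4142, +3.0000); max(|x|,|y|,|x±y|/√2) = 3.1213 > 1 ⇒ ∉ W
candidate 2: n = (1, 0, 0, -1) → π⊥ ≈ (+0.2929, -0.7071); max(|x|,|y|,|x±y|/√2) = 0.7071 ≤ 1 ⇒ ∈ W
candidate 3: n = (1, 0, -1, 1) → π⊥ ≈ (+1.7071, +1.7071); max(|x|,|y|,|x±y|/√2) = 2.4142 > 1 ⇒ ∉ W
candidate 4: n = (-1, -1, 1, -1) → π⊥ ≈ (-1.0000, -2.4142); max(|x|,|y|,|x±y|/√2) = 2.4142 > 1 ⇒ ∉ W
candidate 5: n = (0, 3, 3, -3) → π⊥ ≈ (-4.2426, -3.0000); max(|x|,|y|,|x±y|/√2) = 5.1213 > 1 ⇒ ∉ W
candidate 6: n = (-1, 3, -1, -2) → π⊥ ≈ (-4.5355, +1.7071); max(|x|,|y|,|x±y|/√2) = 4.5355 > 1 ⇒ ∉ W

2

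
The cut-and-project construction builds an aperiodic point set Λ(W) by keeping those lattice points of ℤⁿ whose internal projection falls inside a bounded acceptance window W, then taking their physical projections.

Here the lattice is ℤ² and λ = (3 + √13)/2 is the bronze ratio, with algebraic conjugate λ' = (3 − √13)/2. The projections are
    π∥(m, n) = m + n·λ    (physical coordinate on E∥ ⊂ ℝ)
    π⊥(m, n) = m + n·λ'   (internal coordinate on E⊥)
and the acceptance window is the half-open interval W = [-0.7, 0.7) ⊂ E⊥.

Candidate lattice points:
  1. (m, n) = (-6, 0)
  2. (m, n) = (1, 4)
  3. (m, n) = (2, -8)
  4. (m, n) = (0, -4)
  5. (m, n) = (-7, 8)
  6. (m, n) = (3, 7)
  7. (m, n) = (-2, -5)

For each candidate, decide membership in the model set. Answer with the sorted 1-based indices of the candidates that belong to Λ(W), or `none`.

λ' = (3−√13)/2 ≈ -0.3028.
candidate 1: (m,n)=(-6,0) → π∥ = -6+0·λ ≈ -6.0000, π⊥ = -6+0·λ' ≈ -6.0000 ∉ [-0.7, 0.7) ⇒ out
candidate 2: (m,n)=(1,4) → π∥ = 1+4·λ ≈ 14.2111, π⊥ = 1+4·λ' ≈ -0.2111 ∈ [-0.7, 0.7) ⇒ IN Λ
candidate 3: (m,n)=(2,-8) → π∥ = 2-8·λ ≈ -24.4222, π⊥ = 2-8·λ' ≈ 4.4222 ∉ [-0.7, 0.7) ⇒ out
candidate 4: (m,n)=(0,-4) → π∥ = 0-4·λ ≈ -13.2111, π⊥ = 0-4·λ' ≈ 1.2111 ∉ [-0.7, 0.7) ⇒ out
candidate 5: (m,n)=(-7,8) → π∥ = -7+8·λ ≈ 19.4222, π⊥ = -7+8·λ' ≈ -9.4222 ∉ [-0.7, 0.7) ⇒ out
candidate 6: (m,n)=(3,7) → π∥ = 3+7·λ ≈ 26.1194, π⊥ = 3+7·λ' ≈ 0.8806 ∉ [-0.7, 0.7) ⇒ out
candidate 7: (m,n)=(-2,-5) → π∥ = -2-5·λ ≈ -18.5139, π⊥ = -2-5·λ' ≈ -0.4861 ∈ [-0.7, 0.7) ⇒ IN Λ

2, 7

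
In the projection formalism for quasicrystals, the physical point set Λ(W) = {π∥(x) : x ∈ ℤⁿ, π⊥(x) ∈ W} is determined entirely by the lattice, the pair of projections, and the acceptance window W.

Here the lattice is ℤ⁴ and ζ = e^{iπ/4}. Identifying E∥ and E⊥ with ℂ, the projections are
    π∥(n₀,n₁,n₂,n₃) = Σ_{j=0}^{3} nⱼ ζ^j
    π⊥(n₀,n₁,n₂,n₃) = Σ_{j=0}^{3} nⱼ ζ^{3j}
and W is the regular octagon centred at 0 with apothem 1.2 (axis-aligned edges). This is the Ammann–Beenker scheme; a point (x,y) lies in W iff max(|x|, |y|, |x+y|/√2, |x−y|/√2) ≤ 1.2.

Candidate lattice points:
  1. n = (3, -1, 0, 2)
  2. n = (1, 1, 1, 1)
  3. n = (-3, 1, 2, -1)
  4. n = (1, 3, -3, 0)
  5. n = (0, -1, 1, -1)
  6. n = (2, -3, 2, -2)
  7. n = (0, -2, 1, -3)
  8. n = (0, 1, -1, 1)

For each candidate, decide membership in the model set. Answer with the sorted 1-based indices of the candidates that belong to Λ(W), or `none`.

With ζ = e^{iπ/4} the internal vectors are ζ^0,ζ^3,ζ^6,ζ^9.
candidate 1: n = (3, -1, 0, 2) → π⊥ ≈ (+5.1213, +0.7071); max(|x|,|y|,|x±y|/√2) = 5.1213 > 1.2 ⇒ ∉ W
candidate 2: n = (1, 1, 1, 1) → π⊥ ≈ (+1.0000, +0.4142); max(|x|,|y|,|x±y|/√2) = 1.0000 ≤ 1.2 ⇒ ∈ W
candidate 3: n = (-3, 1, 2, -1) → π⊥ ≈ (-4.4142, -2.0000); max(|x|,|y|,|x±y|/√2) = 4.5355 > 1.2 ⇒ ∉ W
candidate 4: n = (1, 3, -3, 0) → π⊥ ≈ (-1.1213, +5.1213); max(|x|,|y|,|x±y|/√2) = 5.1213 > 1.2 ⇒ ∉ W
candidate 5: n = (0, -1, 1, -1) → π⊥ ≈ (+0.0000, -2.4142); max(|x|,|y|,|x±y|/√2) = 2.4142 > 1.2 ⇒ ∉ W
candidate 6: n = (2, -3, 2, -2) → π⊥ ≈ (+2.7071, -5.5355); max(|x|,|y|,|x±y|/√2) = 5.8284 > 1.2 ⇒ ∉ W
candidate 7: n = (0, -2, 1, -3) → π⊥ ≈ (-0.7071, -4.5355); max(|x|,|y|,|x±y|/√2) = 4.5355 > 1.2 ⇒ ∉ W
candidate 8: n = (0, 1, -1, 1) → π⊥ ≈ (+0.0000, +2.4142); max(|x|,|y|,|x±y|/√2) = 2.4142 > 1.2 ⇒ ∉ W

2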